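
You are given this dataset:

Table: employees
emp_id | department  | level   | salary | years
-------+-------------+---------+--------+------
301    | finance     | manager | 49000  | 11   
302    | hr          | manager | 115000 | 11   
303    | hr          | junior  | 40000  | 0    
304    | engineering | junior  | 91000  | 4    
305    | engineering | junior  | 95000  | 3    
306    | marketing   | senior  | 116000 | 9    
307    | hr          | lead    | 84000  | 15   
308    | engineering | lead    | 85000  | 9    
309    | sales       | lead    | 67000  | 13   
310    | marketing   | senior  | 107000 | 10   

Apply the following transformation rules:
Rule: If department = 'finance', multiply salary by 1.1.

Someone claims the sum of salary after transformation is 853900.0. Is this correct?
Yes, the result is correct.

Step 1: Calculate the correct sum after transformation
Step 2: Apply multiplier 1.1 to records where department = 'finance'
Step 3: Correct result = 853900.0
Step 4: Claimed result = 853900.0
Step 5: 853900.0 = 853900.0 ✓
Conclusion: The claimed result is correct.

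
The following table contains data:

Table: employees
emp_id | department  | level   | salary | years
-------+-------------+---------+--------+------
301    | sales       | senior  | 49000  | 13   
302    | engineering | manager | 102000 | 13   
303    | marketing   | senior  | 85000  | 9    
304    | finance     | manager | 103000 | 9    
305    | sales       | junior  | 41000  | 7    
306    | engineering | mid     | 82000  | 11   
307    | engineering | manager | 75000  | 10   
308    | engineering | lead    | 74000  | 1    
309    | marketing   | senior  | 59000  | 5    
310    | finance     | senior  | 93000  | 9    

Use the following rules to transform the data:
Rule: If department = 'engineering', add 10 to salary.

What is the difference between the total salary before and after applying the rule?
40

Step 1: Original sum of salary = 763000
Step 2: 4 records have department = 'engineering'
Step 3: Each affected record changes by 10
Step 4: Total change = 4 × 10 = 40
Step 5: New sum = 763000 + 40 = 763040
Step 6: Difference = |763040 - 763000| = 40
        (Sum increased by 40)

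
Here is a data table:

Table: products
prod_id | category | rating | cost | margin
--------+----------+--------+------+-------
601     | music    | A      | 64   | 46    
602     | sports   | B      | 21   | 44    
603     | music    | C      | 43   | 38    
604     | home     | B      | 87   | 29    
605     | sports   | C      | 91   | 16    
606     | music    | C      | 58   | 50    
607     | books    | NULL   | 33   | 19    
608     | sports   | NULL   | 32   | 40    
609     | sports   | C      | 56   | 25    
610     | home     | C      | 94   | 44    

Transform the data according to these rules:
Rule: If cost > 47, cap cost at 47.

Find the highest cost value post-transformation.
47

Step 1: Original maximum cost = 94
Step 2: Apply cap at 47
Step 3: 6 records had cost > 47 and were capped
Step 4: Maximum after transformation = 47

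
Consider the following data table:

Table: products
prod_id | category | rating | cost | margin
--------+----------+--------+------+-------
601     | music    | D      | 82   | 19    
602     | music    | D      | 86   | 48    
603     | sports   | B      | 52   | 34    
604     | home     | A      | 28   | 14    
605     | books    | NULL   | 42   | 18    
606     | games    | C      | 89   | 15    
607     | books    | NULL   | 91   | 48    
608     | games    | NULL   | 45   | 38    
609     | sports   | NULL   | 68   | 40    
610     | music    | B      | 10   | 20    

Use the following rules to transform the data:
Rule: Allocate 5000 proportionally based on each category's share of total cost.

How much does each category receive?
books: 1121.42, games: 1129.85, home: 236.09, music: 1500.84, sports: 1011.8

Step 1: Calculate total cost = 593
Step 2: Calculate each category's proportion:
  books: 133/593 = 22.43% → 1121.42
  games: 134/593 = 22.60% → 1129.85
  home: 28/593 = 4.72% → 236.09
  music: 178/593 = 30.02% → 1500.84
  sports: 120/593 = 20.24% → 1011.8
Step 3: Verify: sum of allocations ≈ 5000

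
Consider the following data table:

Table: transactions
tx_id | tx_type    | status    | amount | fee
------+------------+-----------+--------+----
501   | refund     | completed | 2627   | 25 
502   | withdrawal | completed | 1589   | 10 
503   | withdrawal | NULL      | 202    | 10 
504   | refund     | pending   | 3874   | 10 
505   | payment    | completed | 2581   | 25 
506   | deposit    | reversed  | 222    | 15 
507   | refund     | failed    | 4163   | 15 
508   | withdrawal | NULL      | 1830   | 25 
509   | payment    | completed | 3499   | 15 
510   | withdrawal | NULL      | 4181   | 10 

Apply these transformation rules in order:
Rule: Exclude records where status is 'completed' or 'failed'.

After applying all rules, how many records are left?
5

Step 1: Count records to exclude
  - 4 (completed) + 1 (failed) = 5 records
Step 2: Total records: 10
Step 3: Remaining = 10 - 5 = 5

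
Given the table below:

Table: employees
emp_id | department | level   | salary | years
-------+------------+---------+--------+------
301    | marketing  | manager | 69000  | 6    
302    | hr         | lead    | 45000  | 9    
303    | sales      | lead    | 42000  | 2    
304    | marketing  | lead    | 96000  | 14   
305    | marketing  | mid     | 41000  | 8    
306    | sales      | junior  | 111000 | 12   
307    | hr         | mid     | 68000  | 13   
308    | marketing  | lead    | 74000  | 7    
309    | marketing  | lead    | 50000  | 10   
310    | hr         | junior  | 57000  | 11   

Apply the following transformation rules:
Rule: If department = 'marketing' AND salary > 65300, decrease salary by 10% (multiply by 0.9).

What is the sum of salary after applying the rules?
629100.0

Step 1: Find records where department = 'marketing' AND salary > 65300
Step 2: 3 records match, summing to 239000
Step 3: After multiplier: 239000 × 0.9 = 215100.0
Step 4: Unaffected records sum: 414000
Step 5: Final sum = 215100.0 + 414000 = 629100.0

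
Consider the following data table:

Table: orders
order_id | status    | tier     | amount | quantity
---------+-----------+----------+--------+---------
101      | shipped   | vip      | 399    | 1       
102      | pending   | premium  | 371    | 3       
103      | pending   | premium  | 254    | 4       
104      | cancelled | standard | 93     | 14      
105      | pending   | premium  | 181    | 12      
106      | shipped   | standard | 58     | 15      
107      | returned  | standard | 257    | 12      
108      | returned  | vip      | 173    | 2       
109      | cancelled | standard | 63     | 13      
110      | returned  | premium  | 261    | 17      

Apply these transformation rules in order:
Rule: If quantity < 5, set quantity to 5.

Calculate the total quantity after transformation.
103

Step 1: 4 records have quantity < 5
Step 2: These records originally summed to 10
Step 3: After setting to minimum: 4 × 5 = 20
Step 4: Unaffected records sum: 83
Step 5: Final sum = 20 + 83 = 103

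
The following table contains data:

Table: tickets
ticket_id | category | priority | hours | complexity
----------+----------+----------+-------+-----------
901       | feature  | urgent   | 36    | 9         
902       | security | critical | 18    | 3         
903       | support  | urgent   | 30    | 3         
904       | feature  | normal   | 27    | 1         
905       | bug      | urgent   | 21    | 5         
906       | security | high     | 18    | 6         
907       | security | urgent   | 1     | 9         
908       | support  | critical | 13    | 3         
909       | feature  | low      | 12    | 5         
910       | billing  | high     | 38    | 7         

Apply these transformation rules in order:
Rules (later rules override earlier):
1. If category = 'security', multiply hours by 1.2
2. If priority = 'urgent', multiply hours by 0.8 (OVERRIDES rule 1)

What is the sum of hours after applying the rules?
203.6

Step 1: Rule 2 takes priority for records with priority = 'urgent'
  - 4 records: 88 × 0.8 = 70.4
Step 2: Rule 1 applies to remaining records with category = 'security'
  - 2 records: 36 × 1.2 = 43.2
Step 3: Other records unchanged: 90
Step 4: Final sum = 70.4 + 43.2 + 90 = 203.6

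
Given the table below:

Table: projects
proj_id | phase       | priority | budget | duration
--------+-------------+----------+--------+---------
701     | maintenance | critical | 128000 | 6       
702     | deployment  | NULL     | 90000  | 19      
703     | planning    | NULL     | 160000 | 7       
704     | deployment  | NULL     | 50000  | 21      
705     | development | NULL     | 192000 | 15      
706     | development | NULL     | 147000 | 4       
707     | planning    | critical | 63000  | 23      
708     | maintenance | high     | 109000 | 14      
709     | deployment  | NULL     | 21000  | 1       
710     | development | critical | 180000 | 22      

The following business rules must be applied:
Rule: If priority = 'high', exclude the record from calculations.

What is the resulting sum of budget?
1031000

Step 1: Identify records where priority = 'high'
Step 2: The excluded records sum to 109000
Step 3: Original total budget = 1140000
Step 4: Remaining total = 1140000 - 109000 = 1031000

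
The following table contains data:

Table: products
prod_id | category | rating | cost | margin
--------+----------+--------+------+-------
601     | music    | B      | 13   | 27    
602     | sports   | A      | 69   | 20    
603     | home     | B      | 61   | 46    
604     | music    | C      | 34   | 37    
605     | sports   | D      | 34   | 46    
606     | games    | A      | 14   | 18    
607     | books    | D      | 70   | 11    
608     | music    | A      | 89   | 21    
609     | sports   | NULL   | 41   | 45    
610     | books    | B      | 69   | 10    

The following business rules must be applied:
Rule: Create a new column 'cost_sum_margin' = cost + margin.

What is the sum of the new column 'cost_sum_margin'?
775

Step 1: For each record, compute cost + margin
Example calculations:
  13 + 27 = 40
  69 + 20 = 89
  61 + 46 = 107
  ...
Step 2: Sum all derived values
Step 3: Total = 775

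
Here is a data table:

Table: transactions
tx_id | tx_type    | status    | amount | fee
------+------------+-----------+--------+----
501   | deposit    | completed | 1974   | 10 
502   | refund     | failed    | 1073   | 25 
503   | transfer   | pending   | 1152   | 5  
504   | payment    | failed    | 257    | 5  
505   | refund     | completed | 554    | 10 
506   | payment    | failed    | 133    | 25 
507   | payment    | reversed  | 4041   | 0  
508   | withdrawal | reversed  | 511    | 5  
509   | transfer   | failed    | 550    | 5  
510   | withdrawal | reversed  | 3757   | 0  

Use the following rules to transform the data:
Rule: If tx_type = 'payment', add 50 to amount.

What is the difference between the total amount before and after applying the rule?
150

Step 1: Original sum of amount = 14002
Step 2: 3 records have tx_type = 'payment'
Step 3: Each affected record changes by 50
Step 4: Total change = 3 × 50 = 150
Step 5: New sum = 14002 + 150 = 14152
Step 6: Difference = |14152 - 14002| = 150
        (Sum increased by 150)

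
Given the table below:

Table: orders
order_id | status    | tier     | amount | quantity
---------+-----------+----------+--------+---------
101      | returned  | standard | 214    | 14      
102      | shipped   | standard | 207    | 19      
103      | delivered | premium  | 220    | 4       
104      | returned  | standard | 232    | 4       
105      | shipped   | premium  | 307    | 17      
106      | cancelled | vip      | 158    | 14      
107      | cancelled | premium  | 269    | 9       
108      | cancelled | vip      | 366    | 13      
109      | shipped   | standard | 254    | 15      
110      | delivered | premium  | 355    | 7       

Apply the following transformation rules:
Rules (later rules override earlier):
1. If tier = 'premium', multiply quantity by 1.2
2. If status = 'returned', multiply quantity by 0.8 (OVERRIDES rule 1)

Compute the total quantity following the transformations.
119.8

Step 1: Rule 2 takes priority for records with status = 'returned'
  - 2 records: 18 × 0.8 = 14.4
Step 2: Rule 1 applies to remaining records with tier = 'premium'
  - 4 records: 37 × 1.2 = 44.4
Step 3: Other records unchanged: 61
Step 4: Final sum = 14.4 + 44.4 + 61 = 119.8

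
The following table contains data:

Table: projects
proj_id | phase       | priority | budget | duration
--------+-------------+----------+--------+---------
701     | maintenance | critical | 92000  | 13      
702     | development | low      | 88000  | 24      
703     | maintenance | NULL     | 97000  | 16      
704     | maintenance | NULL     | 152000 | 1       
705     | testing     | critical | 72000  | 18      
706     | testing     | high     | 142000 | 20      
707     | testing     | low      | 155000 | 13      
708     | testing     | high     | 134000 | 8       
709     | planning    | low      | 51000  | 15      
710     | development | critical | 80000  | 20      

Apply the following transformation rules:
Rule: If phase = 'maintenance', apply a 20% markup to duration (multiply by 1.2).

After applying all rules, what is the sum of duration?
154.0

Step 1: Records with phase = 'maintenance' have total duration = 30
Step 2: Apply multiplier: 30 × 1.2 = 36.0
Step 3: Other records total: 118
Step 4: Final sum = 36.0 + 118 = 154.0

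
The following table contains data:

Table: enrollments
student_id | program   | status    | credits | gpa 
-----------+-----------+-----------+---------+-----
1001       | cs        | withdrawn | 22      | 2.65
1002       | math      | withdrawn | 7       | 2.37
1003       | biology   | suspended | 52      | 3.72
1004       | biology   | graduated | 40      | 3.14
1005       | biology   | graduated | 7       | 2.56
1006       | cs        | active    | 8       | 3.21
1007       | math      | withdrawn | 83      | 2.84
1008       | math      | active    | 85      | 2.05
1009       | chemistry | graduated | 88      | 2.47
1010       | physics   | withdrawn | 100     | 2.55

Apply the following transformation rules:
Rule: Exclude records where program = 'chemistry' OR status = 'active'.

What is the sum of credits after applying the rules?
311

Step 1: Find records where program = 'chemistry' OR status = 'active'
Step 2: 3 records match, summing to 181
Step 3: Original sum: 492
Step 4: Remaining sum = 492 - 181 = 311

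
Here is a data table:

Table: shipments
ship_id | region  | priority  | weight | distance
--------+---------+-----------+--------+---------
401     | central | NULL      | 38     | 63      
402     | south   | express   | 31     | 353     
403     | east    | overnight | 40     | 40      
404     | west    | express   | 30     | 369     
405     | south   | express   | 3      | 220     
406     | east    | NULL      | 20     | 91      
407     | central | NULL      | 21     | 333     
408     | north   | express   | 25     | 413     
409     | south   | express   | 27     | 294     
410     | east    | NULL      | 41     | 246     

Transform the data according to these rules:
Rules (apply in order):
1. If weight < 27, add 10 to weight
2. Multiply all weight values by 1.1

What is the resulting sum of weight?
347.6

Step 1: Apply Rule 1 - Add 10 to records with weight < 27
  - 4 records affected: 69 + (4 × 10) = 109
  - Unaffected records: 207
  - Sum after Rule 1: 316
Step 2: Apply Rule 2 - Multiply all by 1.1
  - 316 × 1.1 = 347.6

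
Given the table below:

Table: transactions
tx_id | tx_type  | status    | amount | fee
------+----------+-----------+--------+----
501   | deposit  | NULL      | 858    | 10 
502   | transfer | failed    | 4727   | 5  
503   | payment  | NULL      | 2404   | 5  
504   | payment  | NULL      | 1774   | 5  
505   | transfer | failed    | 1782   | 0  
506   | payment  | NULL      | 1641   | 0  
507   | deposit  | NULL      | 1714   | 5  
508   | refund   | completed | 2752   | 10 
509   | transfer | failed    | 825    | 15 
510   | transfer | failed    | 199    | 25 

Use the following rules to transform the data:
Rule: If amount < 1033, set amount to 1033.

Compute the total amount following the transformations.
19893

Step 1: 3 records have amount < 1033
Step 2: These records originally summed to 1882
Step 3: After setting to minimum: 3 × 1033 = 3099
Step 4: Unaffected records sum: 16794
Step 5: Final sum = 3099 + 16794 = 19893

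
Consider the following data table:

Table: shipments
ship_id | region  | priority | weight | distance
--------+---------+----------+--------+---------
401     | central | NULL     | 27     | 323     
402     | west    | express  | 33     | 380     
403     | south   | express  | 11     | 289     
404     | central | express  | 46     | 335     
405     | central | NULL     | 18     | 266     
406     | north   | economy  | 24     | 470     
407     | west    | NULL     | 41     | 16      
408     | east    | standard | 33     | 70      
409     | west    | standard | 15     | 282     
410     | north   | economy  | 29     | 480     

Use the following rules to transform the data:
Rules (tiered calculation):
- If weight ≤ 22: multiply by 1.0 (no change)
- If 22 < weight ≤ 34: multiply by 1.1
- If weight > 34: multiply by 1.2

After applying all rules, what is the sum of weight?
309.0

Step 1: Tier 1 (weight ≤ 22): 3 records, sum = 44 × 1.0 = 44.0
Step 2: Tier 2 (22 < weight ≤ 34): 5 records, sum = 146 × 1.1 = 160.6
Step 3: Tier 3 (weight > 34): 2 records, sum = 87 × 1.2 = 104.4
Step 4: Final sum = 44.0 + 160.6 + 104.4 = 309.0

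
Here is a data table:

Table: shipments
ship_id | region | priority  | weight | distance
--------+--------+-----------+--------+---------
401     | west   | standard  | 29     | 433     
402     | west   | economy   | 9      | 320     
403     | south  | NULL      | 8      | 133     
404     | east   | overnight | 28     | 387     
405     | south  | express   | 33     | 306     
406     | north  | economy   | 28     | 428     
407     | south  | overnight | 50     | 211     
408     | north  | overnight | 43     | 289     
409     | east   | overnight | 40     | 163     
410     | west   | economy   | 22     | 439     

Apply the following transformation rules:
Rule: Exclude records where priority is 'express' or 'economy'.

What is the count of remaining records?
6

Step 1: Count records to exclude
  - 1 (express) + 3 (economy) = 4 records
Step 2: Total records: 10
Step 3: Remaining = 10 - 4 = 6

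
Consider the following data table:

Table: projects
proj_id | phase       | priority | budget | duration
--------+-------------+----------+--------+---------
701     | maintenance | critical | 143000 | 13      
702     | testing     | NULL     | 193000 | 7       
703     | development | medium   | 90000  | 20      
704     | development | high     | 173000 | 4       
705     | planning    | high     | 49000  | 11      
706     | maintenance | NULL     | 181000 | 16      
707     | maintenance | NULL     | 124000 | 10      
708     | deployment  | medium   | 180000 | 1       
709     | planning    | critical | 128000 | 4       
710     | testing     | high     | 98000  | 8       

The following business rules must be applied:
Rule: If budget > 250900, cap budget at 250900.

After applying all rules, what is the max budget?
193000

Step 1: Original maximum budget = 193000
Step 2: Check cap of 250900 against maximum
Step 3: No records exceed the cap (max 193000 <= cap 250900), so no capping applies
Step 4: Maximum after transformation = 193000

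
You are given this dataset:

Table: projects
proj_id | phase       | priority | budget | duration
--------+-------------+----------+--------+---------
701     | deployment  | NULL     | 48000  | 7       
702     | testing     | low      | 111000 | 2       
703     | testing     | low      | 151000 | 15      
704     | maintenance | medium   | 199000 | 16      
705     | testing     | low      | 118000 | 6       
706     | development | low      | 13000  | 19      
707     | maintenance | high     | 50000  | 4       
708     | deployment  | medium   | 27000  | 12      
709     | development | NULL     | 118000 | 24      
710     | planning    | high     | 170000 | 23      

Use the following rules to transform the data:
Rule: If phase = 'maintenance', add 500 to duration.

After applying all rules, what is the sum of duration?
1128

Step 1: Count records where phase = 'maintenance': 2
Step 2: Total bonus added: 2 × 500 = 1000
Step 3: Original sum of duration: 128
Step 4: Final sum = 128 + 1000 = 1128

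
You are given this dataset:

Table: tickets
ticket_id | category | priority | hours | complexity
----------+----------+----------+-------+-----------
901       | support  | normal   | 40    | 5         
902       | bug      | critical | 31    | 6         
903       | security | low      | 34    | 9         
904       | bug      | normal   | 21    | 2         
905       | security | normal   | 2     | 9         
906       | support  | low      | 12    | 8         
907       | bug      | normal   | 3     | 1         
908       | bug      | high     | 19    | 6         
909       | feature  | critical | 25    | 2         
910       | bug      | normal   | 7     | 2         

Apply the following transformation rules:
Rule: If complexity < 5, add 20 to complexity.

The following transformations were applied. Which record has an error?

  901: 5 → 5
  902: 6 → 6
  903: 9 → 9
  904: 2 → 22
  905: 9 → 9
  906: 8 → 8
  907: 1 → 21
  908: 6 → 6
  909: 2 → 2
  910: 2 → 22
Record 909 has an error. The correct transformed value should be 22, not 2.

Step 1: Check each record against the rule
Step 2: Record 909 has complexity = 2
Step 3: Since 2 < 5, the bonus should have been applied
Step 4: Correct value = 22, but claimed value = 2
Conclusion: Record 909 has the error.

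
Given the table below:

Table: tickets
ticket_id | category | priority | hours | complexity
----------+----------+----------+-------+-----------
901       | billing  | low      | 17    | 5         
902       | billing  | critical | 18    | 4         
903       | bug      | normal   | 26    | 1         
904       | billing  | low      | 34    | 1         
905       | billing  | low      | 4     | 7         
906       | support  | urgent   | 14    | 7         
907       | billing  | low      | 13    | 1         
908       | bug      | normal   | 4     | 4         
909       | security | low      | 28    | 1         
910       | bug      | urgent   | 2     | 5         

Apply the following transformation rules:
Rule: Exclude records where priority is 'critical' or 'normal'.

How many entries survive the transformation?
7

Step 1: Count records to exclude
  - 1 (critical) + 2 (normal) = 3 records
Step 2: Total records: 10
Step 3: Remaining = 10 - 3 = 7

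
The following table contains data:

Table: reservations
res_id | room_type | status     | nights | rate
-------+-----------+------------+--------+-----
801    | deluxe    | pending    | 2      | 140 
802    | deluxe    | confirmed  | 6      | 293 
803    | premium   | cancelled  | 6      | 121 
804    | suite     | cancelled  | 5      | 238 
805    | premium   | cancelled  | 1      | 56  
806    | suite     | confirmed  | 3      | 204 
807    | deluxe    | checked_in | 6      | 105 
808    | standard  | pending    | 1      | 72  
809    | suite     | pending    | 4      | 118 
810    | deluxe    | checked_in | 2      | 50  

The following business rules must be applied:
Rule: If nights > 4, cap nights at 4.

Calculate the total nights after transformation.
29

Step 1: 4 records have nights > 4
Step 2: These records originally summed to 23
Step 3: After capping: 4 × 4 = 16
Step 4: Unaffected records sum: 13
Step 5: Final sum = 16 + 13 = 29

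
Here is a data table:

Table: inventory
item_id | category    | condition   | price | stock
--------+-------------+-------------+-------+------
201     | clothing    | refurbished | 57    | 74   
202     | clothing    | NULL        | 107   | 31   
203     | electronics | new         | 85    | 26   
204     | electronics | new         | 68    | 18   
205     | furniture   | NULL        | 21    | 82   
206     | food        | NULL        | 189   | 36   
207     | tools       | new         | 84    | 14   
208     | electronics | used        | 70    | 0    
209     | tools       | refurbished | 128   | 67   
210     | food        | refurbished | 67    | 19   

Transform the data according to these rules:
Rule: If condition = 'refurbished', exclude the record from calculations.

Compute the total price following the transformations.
624

Step 1: Identify records where condition = 'refurbished'
Step 2: The excluded records sum to 252
Step 3: Original total price = 876
Step 4: Remaining total = 876 - 252 = 624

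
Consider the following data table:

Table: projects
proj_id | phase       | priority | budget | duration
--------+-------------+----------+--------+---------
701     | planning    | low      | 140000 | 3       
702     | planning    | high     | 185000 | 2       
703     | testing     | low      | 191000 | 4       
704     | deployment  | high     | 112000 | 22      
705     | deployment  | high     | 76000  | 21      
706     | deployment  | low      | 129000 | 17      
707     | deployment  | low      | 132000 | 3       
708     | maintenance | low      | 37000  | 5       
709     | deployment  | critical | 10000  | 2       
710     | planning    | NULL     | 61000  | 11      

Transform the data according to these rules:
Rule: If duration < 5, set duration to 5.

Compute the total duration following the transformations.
101

Step 1: 5 records have duration < 5
Step 2: These records originally summed to 14
Step 3: After setting to minimum: 5 × 5 = 25
Step 4: Unaffected records sum: 76
Step 5: Final sum = 25 + 76 = 101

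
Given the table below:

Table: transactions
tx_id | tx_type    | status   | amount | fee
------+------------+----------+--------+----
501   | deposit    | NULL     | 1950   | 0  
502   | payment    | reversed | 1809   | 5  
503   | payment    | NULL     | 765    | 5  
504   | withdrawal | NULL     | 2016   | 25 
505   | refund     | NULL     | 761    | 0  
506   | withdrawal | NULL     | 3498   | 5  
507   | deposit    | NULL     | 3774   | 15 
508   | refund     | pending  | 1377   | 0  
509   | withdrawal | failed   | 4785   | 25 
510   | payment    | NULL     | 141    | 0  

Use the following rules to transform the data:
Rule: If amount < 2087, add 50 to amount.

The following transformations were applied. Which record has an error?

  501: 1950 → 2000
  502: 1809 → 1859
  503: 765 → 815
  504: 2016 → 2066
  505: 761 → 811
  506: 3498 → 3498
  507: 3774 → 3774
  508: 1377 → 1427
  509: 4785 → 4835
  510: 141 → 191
Record 509 has an error. The correct transformed value should be 4785, not 4835.

Step 1: Check each record against the rule
Step 2: Record 509 has amount = 4785
Step 3: Since 4785 >= 2087, the bonus should not have been applied
Step 4: Correct value = 4785, but claimed value = 4835
Conclusion: Record 509 has the error.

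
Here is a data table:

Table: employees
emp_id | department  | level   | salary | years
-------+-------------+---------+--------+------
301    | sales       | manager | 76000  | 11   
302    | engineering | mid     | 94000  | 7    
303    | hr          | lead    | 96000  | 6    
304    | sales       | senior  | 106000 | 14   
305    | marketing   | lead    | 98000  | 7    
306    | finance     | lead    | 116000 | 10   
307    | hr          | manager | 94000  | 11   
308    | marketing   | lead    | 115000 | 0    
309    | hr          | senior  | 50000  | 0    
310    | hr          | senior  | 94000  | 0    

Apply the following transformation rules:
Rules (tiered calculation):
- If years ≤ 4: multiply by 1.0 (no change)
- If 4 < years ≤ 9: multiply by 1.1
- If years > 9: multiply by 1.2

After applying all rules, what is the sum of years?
77.2

Step 1: Tier 1 (years ≤ 4): 3 records, sum = 0 × 1.0 = 0.0
Step 2: Tier 2 (4 < years ≤ 9): 3 records, sum = 20 × 1.1 = 22.0
Step 3: Tier 3 (years > 9): 4 records, sum = 46 × 1.2 = 55.2
Step 4: Final sum = 0.0 + 22.0 + 55.2 = 77.2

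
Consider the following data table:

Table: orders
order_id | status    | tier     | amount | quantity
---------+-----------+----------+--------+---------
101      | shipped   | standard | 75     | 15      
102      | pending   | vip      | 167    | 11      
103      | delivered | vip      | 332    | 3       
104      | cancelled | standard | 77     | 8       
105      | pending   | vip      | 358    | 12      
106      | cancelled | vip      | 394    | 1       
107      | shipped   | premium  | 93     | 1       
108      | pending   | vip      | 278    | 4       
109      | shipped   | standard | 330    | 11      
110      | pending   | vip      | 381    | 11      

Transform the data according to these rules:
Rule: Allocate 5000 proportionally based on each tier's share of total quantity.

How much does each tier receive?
premium: 64.94, standard: 2207.79, vip: 2727.27

Step 1: Calculate total quantity = 77
Step 2: Calculate each tier's proportion:
  premium: 1/77 = 1.30% → 64.94
  standard: 34/77 = 44.16% → 2207.79
  vip: 42/77 = 54.55% → 2727.27
Step 3: Verify: sum of allocations ≈ 5000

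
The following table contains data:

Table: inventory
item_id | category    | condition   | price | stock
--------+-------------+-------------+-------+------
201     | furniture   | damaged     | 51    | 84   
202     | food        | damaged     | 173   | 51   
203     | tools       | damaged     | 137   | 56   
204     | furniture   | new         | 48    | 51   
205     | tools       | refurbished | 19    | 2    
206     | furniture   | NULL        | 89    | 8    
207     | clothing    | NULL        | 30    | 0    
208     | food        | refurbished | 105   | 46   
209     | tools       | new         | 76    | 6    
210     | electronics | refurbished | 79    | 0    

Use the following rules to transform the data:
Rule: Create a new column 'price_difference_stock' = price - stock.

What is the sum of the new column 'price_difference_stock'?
503

Step 1: For each record, compute price - stock
Example calculations:
  51 - 84 = -33
  173 - 51 = 122
  137 - 56 = 81
  ...
Step 2: Sum all derived values
Step 3: Total = 503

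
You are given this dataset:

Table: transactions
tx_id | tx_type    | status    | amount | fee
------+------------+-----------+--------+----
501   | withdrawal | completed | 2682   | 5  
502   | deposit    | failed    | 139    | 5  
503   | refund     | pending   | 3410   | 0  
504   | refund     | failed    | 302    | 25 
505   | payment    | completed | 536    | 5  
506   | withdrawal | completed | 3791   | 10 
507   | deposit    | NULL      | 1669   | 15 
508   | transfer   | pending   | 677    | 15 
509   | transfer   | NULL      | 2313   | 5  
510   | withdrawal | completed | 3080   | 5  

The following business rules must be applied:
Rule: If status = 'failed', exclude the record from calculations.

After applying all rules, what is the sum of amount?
18158

Step 1: Identify records where status = 'failed'
Step 2: The excluded records sum to 441
Step 3: Original total amount = 18599
Step 4: Remaining total = 18599 - 441 = 18158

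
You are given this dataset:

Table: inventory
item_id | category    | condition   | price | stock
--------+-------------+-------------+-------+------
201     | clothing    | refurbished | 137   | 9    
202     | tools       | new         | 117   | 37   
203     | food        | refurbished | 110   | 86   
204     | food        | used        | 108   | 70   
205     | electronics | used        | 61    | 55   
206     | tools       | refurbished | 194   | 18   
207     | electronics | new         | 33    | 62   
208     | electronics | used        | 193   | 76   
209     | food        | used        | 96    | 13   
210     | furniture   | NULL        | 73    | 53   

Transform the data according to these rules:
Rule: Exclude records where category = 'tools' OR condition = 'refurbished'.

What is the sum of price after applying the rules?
564

Step 1: Find records where category = 'tools' OR condition = 'refurbished'
Step 2: 4 records match, summing to 558
Step 3: Original sum: 1122
Step 4: Remaining sum = 1122 - 558 = 564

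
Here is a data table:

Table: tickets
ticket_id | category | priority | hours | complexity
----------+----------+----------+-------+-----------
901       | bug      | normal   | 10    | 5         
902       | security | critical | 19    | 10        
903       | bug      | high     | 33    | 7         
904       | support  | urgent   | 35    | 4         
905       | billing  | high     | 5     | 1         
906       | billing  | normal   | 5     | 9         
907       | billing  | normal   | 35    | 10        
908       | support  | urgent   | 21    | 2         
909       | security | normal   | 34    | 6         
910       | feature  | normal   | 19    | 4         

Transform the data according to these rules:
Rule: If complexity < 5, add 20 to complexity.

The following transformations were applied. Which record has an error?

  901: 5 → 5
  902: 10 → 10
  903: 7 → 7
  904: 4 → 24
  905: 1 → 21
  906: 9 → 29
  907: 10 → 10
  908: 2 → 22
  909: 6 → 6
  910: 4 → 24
Record 906 has an error. The correct transformed value should be 9, not 29.

Step 1: Check each record against the rule
Step 2: Record 906 has complexity = 9
Step 3: Since 9 >= 5, the bonus should not have been applied
Step 4: Correct value = 9, but claimed value = 29
Conclusion: Record 906 has the error.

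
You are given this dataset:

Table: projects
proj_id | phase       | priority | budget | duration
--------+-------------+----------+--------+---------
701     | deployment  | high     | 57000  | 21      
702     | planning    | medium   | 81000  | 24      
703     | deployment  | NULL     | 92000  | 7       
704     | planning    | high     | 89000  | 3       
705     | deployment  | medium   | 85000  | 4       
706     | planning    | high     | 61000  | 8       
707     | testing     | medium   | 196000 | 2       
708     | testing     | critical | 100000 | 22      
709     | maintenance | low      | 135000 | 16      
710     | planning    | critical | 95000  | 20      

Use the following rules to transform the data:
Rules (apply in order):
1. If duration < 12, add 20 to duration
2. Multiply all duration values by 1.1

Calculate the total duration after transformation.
249.7

Step 1: Apply Rule 1 - Add 20 to records with duration < 12
  - 5 records affected: 24 + (5 × 20) = 124
  - Unaffected records: 103
  - Sum after Rule 1: 227
Step 2: Apply Rule 2 - Multiply all by 1.1
  - 227 × 1.1 = 249.7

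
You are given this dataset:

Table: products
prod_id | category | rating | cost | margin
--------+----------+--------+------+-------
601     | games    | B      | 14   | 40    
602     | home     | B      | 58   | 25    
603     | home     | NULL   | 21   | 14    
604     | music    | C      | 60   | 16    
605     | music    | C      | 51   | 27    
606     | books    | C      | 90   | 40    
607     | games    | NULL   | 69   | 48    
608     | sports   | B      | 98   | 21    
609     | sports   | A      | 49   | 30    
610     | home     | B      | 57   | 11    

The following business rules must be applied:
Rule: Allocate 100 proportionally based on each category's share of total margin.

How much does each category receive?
books: 14.71, games: 32.35, home: 18.38, music: 15.81, sports: 18.75

Step 1: Calculate total margin = 272
Step 2: Calculate each category's proportion:
  books: 40/272 = 14.71% → 14.71
  games: 88/272 = 32.35% → 32.35
  home: 50/272 = 18.38% → 18.38
  music: 43/272 = 15.81% → 15.81
  sports: 51/272 = 18.75% → 18.75
Step 3: Verify: sum of allocations ≈ 100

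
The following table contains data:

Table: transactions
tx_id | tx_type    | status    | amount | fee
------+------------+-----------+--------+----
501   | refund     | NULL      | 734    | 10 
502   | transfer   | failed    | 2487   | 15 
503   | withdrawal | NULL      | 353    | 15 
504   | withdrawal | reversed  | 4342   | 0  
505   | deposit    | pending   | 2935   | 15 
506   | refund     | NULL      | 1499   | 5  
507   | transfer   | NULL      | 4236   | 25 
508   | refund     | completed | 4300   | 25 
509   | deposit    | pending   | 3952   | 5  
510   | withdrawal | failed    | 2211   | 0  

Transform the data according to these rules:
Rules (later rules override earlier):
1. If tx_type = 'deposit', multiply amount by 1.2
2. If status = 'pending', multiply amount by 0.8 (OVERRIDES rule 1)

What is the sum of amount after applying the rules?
25671.6

Step 1: Rule 2 takes priority for records with status = 'pending'
  - 2 records: 6887 × 0.8 = 5509.6
Step 2: Rule 1 applies to remaining records with tx_type = 'deposit'
  - 0 records: 0 × 1.2 = 0.0
Step 3: Other records unchanged: 20162
Step 4: Final sum = 5509.6 + 0.0 + 20162 = 25671.6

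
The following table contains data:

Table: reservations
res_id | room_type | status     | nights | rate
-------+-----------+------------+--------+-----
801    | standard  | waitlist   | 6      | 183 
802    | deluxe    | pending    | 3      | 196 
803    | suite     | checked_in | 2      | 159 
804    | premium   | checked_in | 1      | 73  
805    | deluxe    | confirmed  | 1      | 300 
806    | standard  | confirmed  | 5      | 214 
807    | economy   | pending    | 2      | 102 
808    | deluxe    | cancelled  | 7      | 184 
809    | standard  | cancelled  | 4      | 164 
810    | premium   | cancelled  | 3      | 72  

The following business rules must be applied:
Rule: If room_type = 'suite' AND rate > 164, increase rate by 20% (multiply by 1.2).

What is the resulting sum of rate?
1647

Step 1: Find records where room_type = 'suite' AND rate > 164
Step 2: 0 records match, summing to 0
Step 3: After multiplier: 0 × 1.2 = 0.0
Step 4: Unaffected records sum: 1647
Step 5: Final sum = 0.0 + 1647 = 1647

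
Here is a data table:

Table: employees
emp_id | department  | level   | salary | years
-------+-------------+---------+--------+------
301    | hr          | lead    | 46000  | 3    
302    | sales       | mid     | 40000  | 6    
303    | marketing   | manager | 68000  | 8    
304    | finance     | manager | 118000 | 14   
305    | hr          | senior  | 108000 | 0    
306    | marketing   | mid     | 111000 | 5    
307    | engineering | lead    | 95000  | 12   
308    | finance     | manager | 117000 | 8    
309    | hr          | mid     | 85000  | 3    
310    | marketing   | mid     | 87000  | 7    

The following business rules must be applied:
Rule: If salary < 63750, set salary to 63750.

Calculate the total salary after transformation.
916500

Step 1: 2 records have salary < 63750
Step 2: These records originally summed to 86000
Step 3: After setting to minimum: 2 × 63750 = 127500
Step 4: Unaffected records sum: 789000
Step 5: Final sum = 127500 + 789000 = 916500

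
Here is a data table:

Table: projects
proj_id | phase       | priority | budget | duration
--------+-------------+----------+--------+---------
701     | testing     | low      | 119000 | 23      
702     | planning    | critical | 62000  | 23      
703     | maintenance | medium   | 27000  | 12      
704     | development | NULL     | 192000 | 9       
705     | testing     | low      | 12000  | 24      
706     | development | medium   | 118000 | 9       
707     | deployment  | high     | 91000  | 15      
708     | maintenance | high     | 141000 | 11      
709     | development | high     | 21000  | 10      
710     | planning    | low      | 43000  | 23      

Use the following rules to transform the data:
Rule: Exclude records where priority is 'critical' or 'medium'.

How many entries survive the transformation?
7

Step 1: Count records to exclude
  - 1 (critical) + 2 (medium) = 3 records
Step 2: Total records: 10
Step 3: Remaining = 10 - 3 = 7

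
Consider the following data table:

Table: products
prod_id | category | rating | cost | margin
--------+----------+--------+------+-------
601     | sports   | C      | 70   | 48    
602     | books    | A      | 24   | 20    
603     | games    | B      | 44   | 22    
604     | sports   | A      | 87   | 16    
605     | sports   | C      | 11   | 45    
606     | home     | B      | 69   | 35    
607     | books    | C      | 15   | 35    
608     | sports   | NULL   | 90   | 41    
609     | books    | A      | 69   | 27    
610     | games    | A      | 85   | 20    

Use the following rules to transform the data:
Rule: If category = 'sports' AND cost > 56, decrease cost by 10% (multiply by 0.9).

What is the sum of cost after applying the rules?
539.3

Step 1: Find records where category = 'sports' AND cost > 56
Step 2: 3 records match, summing to 247
Step 3: After multiplier: 247 × 0.9 = 222.3
Step 4: Unaffected records sum: 317
Step 5: Final sum = 222.3 + 317 = 539.3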